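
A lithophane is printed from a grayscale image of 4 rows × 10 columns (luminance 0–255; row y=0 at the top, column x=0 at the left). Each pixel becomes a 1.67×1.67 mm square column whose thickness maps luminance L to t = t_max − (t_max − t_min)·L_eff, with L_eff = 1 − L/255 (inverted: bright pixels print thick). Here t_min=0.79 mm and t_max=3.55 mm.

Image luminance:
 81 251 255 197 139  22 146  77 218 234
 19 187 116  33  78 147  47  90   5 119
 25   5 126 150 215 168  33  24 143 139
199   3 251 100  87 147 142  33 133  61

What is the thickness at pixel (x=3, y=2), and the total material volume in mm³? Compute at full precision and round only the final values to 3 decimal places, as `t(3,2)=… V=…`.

span = t_max - t_min = 3.55 - 0.79 = 2.760
L(3,2) = 150, L_eff = 1 - 150/255 = 0.411765 (inverted)
t(3,2) = 3.55 - 2.760·0.411765 = 2.414
Σt over all 4·10 pixels = 34797/425 ≈ 81.8752941
V = pitch²·Σt = 1.67²·34797/425 = 228.342

t(3,2)=2.414 V=228.342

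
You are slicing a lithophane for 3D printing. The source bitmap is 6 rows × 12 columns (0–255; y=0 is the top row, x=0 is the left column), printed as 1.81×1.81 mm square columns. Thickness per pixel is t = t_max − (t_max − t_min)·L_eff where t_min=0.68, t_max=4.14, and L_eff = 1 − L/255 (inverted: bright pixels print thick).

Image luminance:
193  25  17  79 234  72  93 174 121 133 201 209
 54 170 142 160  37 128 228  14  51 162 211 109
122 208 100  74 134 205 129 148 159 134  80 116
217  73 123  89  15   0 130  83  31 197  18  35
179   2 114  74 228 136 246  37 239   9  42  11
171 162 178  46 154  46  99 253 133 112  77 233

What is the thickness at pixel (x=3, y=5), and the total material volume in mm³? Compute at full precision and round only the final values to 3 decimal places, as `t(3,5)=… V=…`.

span = t_max - t_min = 4.14 - 0.68 = 3.460
L(3,5) = 46, L_eff = 1 - 46/255 = 0.819608 (inverted)
t(3,5) = 4.14 - 3.460·0.819608 = 1.304
Σt over all 6·12 pixels = 1057577/6375 ≈ 165.8944314
V = pitch²·Σt = 1.81²·1057577/6375 = 543.487

t(3,5)=1.304 V=543.487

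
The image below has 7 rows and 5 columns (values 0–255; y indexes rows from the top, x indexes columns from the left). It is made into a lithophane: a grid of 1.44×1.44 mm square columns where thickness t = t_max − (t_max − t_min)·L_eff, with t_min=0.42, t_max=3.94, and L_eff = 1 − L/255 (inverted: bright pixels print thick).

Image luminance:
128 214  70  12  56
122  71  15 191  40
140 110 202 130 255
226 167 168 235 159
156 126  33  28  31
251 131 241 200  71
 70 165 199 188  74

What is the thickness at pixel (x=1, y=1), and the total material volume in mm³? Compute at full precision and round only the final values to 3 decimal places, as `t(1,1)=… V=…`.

span = t_max - t_min = 3.94 - 0.42 = 3.520
L(1,1) = 71, L_eff = 1 - 71/255 = 0.721569 (inverted)
t(1,1) = 3.94 - 3.520·0.721569 = 1.400
Σt over all 7·5 pixels = 2377/30 ≈ 79.2333333
V = pitch²·Σt = 1.44²·2377/30 = 164.298

t(1,1)=1.400 V=164.298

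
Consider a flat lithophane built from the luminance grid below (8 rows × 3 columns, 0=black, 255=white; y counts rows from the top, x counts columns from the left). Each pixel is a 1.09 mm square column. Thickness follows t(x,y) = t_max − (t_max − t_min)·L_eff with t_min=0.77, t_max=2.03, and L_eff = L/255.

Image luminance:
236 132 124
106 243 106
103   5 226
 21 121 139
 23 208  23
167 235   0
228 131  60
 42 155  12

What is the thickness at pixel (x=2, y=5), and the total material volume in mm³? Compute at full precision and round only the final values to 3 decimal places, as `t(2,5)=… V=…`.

span = t_max - t_min = 2.03 - 0.77 = 1.260
L(2,5) = 0, L_eff = 0/255 = 0.000000
t(2,5) = 2.03 - 1.260·0.000000 = 2.030
Σt over all 8·3 pixels = 73647/2125 ≈ 34.6574118
V = pitch²·Σt = 1.09²·73647/2125 = 41.176

t(2,5)=2.030 V=41.176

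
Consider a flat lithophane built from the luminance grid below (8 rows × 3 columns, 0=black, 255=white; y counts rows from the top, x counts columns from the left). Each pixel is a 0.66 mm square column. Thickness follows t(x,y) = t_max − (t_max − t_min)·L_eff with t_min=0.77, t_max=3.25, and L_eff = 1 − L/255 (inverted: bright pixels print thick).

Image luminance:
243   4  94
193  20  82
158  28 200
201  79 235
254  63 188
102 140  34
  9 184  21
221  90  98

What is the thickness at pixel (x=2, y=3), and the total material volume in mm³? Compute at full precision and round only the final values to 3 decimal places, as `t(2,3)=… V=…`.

span = t_max - t_min = 3.25 - 0.77 = 2.480
L(2,3) = 235, L_eff = 1 - 235/255 = 0.078431 (inverted)
t(2,3) = 3.25 - 2.480·0.078431 = 3.055
Σt over all 8·3 pixels = 17656/375 ≈ 47.0826667
V = pitch²·Σt = 0.66²·17656/375 = 20.509

t(2,3)=3.055 V=20.509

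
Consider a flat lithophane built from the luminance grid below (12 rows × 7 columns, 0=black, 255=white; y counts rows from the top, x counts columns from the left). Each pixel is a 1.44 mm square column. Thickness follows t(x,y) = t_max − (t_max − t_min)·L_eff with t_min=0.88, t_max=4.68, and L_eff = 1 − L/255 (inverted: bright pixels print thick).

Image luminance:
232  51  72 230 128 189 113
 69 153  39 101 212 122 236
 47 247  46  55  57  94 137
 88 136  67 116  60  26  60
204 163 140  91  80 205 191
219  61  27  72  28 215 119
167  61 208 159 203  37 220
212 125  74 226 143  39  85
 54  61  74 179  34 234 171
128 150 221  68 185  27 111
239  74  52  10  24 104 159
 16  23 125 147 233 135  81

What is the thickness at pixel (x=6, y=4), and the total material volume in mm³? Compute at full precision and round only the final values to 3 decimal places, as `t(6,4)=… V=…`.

span = t_max - t_min = 4.68 - 0.88 = 3.800
L(6,4) = 191, L_eff = 1 - 191/255 = 0.250980 (inverted)
t(6,4) = 4.68 - 3.800·0.250980 = 3.726
Σt over all 12·7 pixels = 285692/1275 ≈ 224.0721569
V = pitch²·Σt = 1.44²·285692/1275 = 464.636

t(6,4)=3.726 V=464.636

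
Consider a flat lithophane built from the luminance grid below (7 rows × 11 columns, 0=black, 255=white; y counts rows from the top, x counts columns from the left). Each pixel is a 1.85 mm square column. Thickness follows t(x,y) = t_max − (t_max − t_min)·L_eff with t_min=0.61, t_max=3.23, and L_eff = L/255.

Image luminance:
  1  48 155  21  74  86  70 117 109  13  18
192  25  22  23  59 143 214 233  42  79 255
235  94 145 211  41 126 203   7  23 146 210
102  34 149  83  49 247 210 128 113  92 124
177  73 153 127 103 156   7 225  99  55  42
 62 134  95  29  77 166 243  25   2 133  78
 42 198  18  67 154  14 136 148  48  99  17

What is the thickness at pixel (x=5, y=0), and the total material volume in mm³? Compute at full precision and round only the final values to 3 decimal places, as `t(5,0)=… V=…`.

span = t_max - t_min = 3.23 - 0.61 = 2.620
L(5,0) = 86, L_eff = 86/255 = 0.337255
t(5,0) = 3.23 - 2.620·0.337255 = 2.346
Σt over all 7·11 pixels = 250187/1500 ≈ 166.7913333
V = pitch²·Σt = 1.85²·250187/1500 = 570.843

t(5,0)=2.346 V=570.843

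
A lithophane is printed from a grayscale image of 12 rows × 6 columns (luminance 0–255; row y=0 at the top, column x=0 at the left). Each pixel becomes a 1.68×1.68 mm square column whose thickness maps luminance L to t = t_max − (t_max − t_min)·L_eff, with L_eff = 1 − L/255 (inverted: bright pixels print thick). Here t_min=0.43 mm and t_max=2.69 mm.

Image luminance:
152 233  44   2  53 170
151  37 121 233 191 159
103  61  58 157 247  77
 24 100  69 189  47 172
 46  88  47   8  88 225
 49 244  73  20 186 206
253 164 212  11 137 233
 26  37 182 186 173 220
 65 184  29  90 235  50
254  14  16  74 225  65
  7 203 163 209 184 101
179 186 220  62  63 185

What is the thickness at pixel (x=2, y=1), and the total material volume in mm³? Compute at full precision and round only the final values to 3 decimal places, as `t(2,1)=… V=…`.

span = t_max - t_min = 2.69 - 0.43 = 2.260
L(2,1) = 121, L_eff = 1 - 121/255 = 0.525490 (inverted)
t(2,1) = 2.69 - 2.260·0.525490 = 1.502
Σt over all 12·6 pixels = 110.964
V = pitch²·Σt = 1.68²·110.964 = 313.185

t(2,1)=1.502 V=313.185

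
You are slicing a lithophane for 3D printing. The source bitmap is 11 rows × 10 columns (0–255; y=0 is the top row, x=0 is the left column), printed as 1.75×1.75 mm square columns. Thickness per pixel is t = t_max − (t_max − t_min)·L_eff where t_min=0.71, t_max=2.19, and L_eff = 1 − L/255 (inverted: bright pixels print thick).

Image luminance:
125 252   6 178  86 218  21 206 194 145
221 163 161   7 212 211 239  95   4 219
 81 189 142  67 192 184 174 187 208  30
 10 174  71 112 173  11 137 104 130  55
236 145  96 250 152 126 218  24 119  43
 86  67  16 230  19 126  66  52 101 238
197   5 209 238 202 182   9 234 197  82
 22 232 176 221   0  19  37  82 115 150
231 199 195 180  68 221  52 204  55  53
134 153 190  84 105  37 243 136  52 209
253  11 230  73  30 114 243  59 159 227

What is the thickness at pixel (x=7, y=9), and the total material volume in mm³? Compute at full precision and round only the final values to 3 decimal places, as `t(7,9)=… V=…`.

span = t_max - t_min = 2.19 - 0.71 = 1.480
L(7,9) = 136, L_eff = 1 - 136/255 = 0.466667 (inverted)
t(7,9) = 2.19 - 1.480·0.466667 = 1.499
Σt over all 11·10 pixels = 692379/4250 ≈ 162.9127059
V = pitch²·Σt = 1.75²·692379/4250 = 498.920

t(7,9)=1.499 V=498.920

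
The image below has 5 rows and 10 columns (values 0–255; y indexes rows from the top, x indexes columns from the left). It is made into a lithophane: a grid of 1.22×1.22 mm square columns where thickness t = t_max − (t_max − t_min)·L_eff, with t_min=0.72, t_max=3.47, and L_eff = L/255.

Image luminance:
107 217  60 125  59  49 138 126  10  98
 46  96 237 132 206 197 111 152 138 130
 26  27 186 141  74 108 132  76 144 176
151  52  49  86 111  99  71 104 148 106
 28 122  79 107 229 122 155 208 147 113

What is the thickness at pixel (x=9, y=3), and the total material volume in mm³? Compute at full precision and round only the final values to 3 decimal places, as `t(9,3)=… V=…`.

span = t_max - t_min = 3.47 - 0.72 = 2.750
L(9,3) = 106, L_eff = 106/255 = 0.415686
t(9,3) = 3.47 - 2.750·0.415686 = 2.327
Σt over all 5·10 pixels = 37683/340 ≈ 110.8323529
V = pitch²·Σt = 1.22²·37683/340 = 164.963

t(9,3)=2.327 V=164.963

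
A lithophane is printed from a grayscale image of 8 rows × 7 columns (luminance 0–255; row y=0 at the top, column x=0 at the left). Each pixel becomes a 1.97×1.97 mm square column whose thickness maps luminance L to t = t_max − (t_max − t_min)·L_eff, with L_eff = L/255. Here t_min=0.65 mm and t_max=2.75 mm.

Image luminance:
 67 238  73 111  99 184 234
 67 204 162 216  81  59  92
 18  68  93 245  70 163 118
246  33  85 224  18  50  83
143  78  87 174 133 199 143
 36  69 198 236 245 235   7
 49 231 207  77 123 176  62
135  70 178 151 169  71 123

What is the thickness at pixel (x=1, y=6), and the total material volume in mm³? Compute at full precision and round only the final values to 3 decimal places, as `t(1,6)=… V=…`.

span = t_max - t_min = 2.75 - 0.65 = 2.100
L(1,6) = 231, L_eff = 231/255 = 0.905882
t(1,6) = 2.75 - 2.100·0.905882 = 0.848
Σt over all 8·7 pixels = 40229/425 ≈ 94.6564706
V = pitch²·Σt = 1.97²·40229/425 = 367.352

t(1,6)=0.848 V=367.352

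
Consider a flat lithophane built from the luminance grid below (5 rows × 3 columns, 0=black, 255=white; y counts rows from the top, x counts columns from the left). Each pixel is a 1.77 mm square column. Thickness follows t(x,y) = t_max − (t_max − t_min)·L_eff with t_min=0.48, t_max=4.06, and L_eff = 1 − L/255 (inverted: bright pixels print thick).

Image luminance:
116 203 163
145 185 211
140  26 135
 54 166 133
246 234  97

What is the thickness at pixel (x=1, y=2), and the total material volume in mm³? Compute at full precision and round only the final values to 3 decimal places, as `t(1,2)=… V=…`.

t(1,2)=0.845 V=121.696

span = t_max - t_min = 4.06 - 0.48 = 3.580
L(1,2) = 26, L_eff = 1 - 26/255 = 0.898039 (inverted)
t(1,2) = 4.06 - 3.580·0.898039 = 0.845
Σt over all 5·3 pixels = 247633/6375 ≈ 38.8443922
V = pitch²·Σt = 1.77²·247633/6375 = 121.696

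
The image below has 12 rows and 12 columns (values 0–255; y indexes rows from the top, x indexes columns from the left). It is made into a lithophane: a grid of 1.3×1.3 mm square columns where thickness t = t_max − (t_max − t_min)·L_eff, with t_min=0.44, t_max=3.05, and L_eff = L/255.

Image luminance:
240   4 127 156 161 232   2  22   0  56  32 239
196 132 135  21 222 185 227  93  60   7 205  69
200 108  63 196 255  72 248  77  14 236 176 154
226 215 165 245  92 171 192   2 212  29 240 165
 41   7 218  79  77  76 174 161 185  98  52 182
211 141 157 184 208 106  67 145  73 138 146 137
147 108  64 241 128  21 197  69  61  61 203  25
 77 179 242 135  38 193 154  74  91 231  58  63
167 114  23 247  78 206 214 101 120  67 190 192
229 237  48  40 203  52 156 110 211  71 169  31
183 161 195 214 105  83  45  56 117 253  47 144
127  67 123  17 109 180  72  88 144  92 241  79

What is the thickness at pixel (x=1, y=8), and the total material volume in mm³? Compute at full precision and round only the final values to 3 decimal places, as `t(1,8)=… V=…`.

t(1,8)=1.883 V=418.488

span = t_max - t_min = 3.05 - 0.44 = 2.610
L(1,8) = 114, L_eff = 114/255 = 0.447059
t(1,8) = 3.05 - 2.610·0.447059 = 1.883
Σt over all 12·12 pixels = 247.626
V = pitch²·Σt = 1.3²·247.626 = 418.488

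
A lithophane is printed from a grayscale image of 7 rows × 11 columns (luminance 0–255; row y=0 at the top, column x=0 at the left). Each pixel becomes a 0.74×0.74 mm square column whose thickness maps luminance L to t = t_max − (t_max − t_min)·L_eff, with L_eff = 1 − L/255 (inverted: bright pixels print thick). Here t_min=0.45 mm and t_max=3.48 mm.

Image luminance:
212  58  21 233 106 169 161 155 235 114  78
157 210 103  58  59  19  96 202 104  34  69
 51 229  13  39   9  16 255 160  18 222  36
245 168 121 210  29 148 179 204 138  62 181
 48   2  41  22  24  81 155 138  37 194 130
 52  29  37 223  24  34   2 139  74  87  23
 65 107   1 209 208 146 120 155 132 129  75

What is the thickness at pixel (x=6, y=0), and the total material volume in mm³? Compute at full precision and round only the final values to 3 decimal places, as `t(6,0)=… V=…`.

t(6,0)=2.363 V=73.169

span = t_max - t_min = 3.48 - 0.45 = 3.030
L(6,0) = 161, L_eff = 1 - 161/255 = 0.368627 (inverted)
t(6,0) = 3.48 - 3.030·0.368627 = 2.363
Σt over all 7·11 pixels = 567877/4250 ≈ 133.6181176
V = pitch²·Σt = 0.74²·567877/4250 = 73.169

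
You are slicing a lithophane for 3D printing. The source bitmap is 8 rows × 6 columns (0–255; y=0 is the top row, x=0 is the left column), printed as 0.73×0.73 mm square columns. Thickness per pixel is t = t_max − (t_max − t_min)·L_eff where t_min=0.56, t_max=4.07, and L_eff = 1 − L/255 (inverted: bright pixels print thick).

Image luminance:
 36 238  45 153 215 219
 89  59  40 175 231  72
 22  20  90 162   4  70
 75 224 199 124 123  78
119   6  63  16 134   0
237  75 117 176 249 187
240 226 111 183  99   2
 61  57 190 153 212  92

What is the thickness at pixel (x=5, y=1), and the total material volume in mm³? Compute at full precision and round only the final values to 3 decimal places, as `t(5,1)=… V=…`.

span = t_max - t_min = 4.07 - 0.56 = 3.510
L(5,1) = 72, L_eff = 1 - 72/255 = 0.717647 (inverted)
t(5,1) = 4.07 - 3.510·0.717647 = 1.551
Σt over all 8·6 pixels = 225834/2125 ≈ 106.2748235
V = pitch²·Σt = 0.73²·225834/2125 = 56.634

t(5,1)=1.551 V=56.634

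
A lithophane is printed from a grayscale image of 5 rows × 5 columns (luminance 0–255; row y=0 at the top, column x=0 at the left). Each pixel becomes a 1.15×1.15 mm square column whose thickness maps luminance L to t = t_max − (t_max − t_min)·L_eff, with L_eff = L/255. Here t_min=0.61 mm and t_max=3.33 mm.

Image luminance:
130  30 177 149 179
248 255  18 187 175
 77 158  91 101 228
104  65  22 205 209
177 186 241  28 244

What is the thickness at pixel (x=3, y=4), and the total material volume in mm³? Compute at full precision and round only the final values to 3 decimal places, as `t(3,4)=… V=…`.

t(3,4)=3.031 V=58.129

span = t_max - t_min = 3.33 - 0.61 = 2.720
L(3,4) = 28, L_eff = 28/255 = 0.109804
t(3,4) = 3.33 - 2.720·0.109804 = 3.031
Σt over all 5·5 pixels = 43.954
V = pitch²·Σt = 1.15²·43.954 = 58.129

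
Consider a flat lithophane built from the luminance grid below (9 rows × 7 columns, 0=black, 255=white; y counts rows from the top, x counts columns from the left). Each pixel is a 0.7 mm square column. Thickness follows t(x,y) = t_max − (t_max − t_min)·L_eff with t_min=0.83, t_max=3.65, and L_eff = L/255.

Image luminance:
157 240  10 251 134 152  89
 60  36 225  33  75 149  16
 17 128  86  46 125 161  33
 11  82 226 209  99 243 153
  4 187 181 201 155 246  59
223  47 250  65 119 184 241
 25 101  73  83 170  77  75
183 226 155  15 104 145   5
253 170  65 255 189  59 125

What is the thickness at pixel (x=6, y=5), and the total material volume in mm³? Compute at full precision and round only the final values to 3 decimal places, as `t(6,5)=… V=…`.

span = t_max - t_min = 3.65 - 0.83 = 2.820
L(6,5) = 241, L_eff = 241/255 = 0.945098
t(6,5) = 3.65 - 2.820·0.945098 = 0.985
Σt over all 9·7 pixels = 1206241/8500 ≈ 141.9107059
V = pitch²·Σt = 0.7²·1206241/8500 = 69.536

t(6,5)=0.985 V=69.536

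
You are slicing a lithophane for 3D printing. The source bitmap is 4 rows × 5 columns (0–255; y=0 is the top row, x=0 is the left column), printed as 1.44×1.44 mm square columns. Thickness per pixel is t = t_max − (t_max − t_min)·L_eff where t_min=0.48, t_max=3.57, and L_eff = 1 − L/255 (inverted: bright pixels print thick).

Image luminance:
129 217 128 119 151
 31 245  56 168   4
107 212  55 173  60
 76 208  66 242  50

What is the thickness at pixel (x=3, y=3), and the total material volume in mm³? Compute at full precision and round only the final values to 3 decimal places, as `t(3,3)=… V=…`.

t(3,3)=3.412 V=82.649

span = t_max - t_min = 3.57 - 0.48 = 3.090
L(3,3) = 242, L_eff = 1 - 242/255 = 0.050980 (inverted)
t(3,3) = 3.57 - 3.090·0.050980 = 3.412
Σt over all 4·5 pixels = 338791/8500 ≈ 39.8577647
V = pitch²·Σt = 1.44²·338791/8500 = 82.649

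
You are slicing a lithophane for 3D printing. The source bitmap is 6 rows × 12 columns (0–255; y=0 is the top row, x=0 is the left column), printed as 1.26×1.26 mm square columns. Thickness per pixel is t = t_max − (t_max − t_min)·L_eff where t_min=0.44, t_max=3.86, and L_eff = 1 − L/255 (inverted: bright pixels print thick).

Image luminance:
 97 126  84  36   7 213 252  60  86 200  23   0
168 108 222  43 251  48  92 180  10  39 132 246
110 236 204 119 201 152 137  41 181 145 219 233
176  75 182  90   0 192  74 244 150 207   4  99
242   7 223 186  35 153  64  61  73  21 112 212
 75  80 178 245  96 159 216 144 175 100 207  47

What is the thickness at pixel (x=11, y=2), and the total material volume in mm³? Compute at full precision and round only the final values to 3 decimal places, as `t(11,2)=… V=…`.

t(11,2)=3.565 V=248.422

span = t_max - t_min = 3.86 - 0.44 = 3.420
L(11,2) = 233, L_eff = 1 - 233/255 = 0.086275 (inverted)
t(11,2) = 3.86 - 3.420·0.086275 = 3.565
Σt over all 6·12 pixels = 26601/170 ≈ 156.4764706
V = pitch²·Σt = 1.26²·26601/170 = 248.422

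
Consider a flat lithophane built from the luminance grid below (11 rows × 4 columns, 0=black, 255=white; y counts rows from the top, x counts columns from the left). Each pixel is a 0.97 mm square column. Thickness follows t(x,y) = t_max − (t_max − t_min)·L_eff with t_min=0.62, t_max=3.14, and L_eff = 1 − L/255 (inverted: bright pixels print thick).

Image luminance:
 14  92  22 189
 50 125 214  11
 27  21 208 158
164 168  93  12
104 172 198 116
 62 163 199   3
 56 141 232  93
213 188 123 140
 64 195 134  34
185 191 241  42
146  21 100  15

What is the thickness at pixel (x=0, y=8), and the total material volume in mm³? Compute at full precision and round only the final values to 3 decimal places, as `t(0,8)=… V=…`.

t(0,8)=1.252 V=73.452

span = t_max - t_min = 3.14 - 0.62 = 2.520
L(0,8) = 64, L_eff = 1 - 64/255 = 0.749020 (inverted)
t(0,8) = 3.14 - 2.520·0.749020 = 1.252
Σt over all 11·4 pixels = 165889/2125 ≈ 78.0654118
V = pitch²·Σt = 0.97²·165889/2125 = 73.452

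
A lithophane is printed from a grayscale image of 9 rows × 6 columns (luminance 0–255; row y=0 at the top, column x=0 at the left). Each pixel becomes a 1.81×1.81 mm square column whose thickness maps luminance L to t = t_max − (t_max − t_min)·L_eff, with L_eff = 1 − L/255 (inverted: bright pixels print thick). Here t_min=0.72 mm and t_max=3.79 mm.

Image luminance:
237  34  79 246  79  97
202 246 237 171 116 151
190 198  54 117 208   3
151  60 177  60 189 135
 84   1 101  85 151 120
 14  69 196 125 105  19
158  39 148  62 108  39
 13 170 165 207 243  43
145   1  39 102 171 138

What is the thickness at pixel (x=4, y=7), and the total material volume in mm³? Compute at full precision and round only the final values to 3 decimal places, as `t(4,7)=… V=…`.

t(4,7)=3.646 V=383.667

span = t_max - t_min = 3.79 - 0.72 = 3.070
L(4,7) = 243, L_eff = 1 - 243/255 = 0.047059 (inverted)
t(4,7) = 3.79 - 3.070·0.047059 = 3.646
Σt over all 9·6 pixels = 497721/4250 ≈ 117.1108235
V = pitch²·Σt = 1.81²·497721/4250 = 383.667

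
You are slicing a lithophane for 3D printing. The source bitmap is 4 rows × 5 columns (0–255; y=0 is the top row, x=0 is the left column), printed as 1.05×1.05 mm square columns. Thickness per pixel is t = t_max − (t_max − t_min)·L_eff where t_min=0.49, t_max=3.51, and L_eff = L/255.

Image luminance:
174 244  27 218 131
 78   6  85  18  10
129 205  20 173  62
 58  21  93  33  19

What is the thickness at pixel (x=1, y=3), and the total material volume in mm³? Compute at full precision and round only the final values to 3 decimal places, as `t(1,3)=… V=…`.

span = t_max - t_min = 3.51 - 0.49 = 3.020
L(1,3) = 21, L_eff = 21/255 = 0.082353
t(1,3) = 3.51 - 3.020·0.082353 = 3.261
Σt over all 4·5 pixels = 311323/6375 ≈ 48.8349804
V = pitch²·Σt = 1.05²·311323/6375 = 53.841

t(1,3)=3.261 V=53.841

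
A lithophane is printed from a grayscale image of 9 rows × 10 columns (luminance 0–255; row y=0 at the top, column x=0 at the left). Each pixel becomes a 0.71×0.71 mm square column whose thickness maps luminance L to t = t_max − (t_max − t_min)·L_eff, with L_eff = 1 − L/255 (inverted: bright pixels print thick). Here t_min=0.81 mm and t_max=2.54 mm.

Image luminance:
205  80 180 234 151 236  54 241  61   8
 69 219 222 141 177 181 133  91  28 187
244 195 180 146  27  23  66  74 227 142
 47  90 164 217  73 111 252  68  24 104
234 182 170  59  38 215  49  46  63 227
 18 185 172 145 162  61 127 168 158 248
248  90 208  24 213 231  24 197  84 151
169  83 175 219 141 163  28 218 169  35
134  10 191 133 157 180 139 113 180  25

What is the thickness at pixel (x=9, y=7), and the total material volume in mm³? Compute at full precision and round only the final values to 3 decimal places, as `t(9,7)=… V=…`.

span = t_max - t_min = 2.54 - 0.81 = 1.730
L(9,7) = 35, L_eff = 1 - 35/255 = 0.862745 (inverted)
t(9,7) = 2.54 - 1.730·0.862745 = 1.047
Σt over all 9·10 pixels = 1324971/8500 ≈ 155.8789412
V = pitch²·Σt = 0.71²·1324971/8500 = 78.579

t(9,7)=1.047 V=78.579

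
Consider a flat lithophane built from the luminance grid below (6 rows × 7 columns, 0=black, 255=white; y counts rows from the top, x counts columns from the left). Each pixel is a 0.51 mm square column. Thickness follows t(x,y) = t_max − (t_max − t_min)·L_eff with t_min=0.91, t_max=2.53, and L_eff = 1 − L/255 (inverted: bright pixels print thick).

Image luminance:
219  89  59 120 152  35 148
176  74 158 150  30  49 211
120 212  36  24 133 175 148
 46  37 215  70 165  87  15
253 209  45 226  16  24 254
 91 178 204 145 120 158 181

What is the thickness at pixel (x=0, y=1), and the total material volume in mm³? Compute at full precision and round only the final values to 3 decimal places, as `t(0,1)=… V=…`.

t(0,1)=2.028 V=18.628

span = t_max - t_min = 2.53 - 0.91 = 1.620
L(0,1) = 176, L_eff = 1 - 176/255 = 0.309804 (inverted)
t(0,1) = 2.53 - 1.620·0.309804 = 2.028
Σt over all 6·7 pixels = 152187/2125 ≈ 71.6174118
V = pitch²·Σt = 0.51²·152187/2125 = 18.628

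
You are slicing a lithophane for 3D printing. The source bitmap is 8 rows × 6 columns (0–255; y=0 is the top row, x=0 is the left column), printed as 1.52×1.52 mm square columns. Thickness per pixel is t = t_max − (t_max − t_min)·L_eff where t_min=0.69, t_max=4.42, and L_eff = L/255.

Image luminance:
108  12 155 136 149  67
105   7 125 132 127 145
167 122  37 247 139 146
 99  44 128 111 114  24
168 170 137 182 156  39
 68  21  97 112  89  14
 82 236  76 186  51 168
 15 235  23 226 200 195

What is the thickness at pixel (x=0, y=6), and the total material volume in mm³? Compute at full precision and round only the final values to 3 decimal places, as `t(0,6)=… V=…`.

t(0,6)=3.221 V=301.191

span = t_max - t_min = 4.42 - 0.69 = 3.730
L(0,6) = 82, L_eff = 82/255 = 0.321569
t(0,6) = 4.42 - 3.730·0.321569 = 3.221
Σt over all 8·6 pixels = 277022/2125 ≈ 130.3632941
V = pitch²·Σt = 1.52²·277022/2125 = 301.191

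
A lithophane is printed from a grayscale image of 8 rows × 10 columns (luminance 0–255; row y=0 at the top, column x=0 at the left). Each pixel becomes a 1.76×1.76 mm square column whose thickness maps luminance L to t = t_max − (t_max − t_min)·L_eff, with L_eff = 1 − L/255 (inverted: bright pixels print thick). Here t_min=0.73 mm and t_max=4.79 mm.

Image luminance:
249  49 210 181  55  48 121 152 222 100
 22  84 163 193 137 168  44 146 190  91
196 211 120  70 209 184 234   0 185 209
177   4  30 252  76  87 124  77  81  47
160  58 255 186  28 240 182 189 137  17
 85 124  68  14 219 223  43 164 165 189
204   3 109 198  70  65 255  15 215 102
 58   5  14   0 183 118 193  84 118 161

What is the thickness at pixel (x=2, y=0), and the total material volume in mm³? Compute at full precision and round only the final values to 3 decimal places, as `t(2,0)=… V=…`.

span = t_max - t_min = 4.79 - 0.73 = 4.060
L(2,0) = 210, L_eff = 1 - 210/255 = 0.176471 (inverted)
t(2,0) = 4.79 - 4.060·0.176471 = 4.074
Σt over all 8·10 pixels = 1398871/6375 ≈ 219.4307451
V = pitch²·Σt = 1.76²·1398871/6375 = 679.709

t(2,0)=4.074 V=679.709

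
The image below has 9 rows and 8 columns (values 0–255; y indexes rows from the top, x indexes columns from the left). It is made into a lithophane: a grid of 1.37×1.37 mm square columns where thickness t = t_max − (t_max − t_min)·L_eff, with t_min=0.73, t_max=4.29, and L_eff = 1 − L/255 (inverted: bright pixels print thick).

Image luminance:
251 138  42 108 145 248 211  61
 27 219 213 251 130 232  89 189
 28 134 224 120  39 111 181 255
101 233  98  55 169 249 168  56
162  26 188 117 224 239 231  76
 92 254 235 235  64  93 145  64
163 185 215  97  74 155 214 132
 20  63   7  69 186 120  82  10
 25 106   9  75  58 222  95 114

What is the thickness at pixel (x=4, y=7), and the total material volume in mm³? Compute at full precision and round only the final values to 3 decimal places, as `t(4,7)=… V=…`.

span = t_max - t_min = 4.29 - 0.73 = 3.560
L(4,7) = 186, L_eff = 1 - 186/255 = 0.270588 (inverted)
t(4,7) = 4.29 - 3.560·0.270588 = 3.327
Σt over all 9·8 pixels = 1199794/6375 ≈ 188.2029804
V = pitch²·Σt = 1.37²·1199794/6375 = 353.238

t(4,7)=3.327 V=353.238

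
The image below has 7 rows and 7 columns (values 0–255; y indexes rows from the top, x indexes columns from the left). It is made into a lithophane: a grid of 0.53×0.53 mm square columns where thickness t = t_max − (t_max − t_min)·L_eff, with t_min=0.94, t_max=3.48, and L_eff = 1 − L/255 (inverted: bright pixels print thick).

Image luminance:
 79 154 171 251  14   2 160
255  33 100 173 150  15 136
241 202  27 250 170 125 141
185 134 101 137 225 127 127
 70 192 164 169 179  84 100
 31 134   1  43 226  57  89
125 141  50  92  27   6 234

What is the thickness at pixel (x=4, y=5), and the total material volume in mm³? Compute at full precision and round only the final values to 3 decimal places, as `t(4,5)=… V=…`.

t(4,5)=3.191 V=30.003

span = t_max - t_min = 3.48 - 0.94 = 2.540
L(4,5) = 226, L_eff = 1 - 226/255 = 0.113725 (inverted)
t(4,5) = 3.48 - 2.540·0.113725 = 3.191
Σt over all 7·7 pixels = 226973/2125 ≈ 106.8108235
V = pitch²·Σt = 0.53²·226973/2125 = 30.003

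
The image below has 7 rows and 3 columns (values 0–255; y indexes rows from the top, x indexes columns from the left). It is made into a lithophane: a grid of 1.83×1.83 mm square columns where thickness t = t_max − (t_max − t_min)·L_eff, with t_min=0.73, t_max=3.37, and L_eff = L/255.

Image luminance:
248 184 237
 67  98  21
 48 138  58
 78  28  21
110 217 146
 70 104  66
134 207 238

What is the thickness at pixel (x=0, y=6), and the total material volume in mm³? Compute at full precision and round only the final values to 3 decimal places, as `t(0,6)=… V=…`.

span = t_max - t_min = 3.37 - 0.73 = 2.640
L(0,6) = 134, L_eff = 134/255 = 0.525490
t(0,6) = 3.37 - 2.640·0.525490 = 1.983
Σt over all 7·3 pixels = 379961/8500 ≈ 44.7012941
V = pitch²·Σt = 1.83²·379961/8500 = 149.700

t(0,6)=1.983 V=149.700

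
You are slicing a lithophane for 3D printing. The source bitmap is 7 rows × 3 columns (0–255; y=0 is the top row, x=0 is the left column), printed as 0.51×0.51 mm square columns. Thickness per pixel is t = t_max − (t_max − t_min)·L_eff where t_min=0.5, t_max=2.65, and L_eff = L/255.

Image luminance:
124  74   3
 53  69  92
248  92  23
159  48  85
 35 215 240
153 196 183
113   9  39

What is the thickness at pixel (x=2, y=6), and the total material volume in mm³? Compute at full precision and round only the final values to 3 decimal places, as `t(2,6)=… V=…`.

t(2,6)=2.321 V=9.534

span = t_max - t_min = 2.65 - 0.5 = 2.150
L(2,6) = 39, L_eff = 39/255 = 0.152941
t(2,6) = 2.65 - 2.150·0.152941 = 2.321
Σt over all 7·3 pixels = 15578/425 ≈ 36.6541176
V = pitch²·Σt = 0.51²·15578/425 = 9.534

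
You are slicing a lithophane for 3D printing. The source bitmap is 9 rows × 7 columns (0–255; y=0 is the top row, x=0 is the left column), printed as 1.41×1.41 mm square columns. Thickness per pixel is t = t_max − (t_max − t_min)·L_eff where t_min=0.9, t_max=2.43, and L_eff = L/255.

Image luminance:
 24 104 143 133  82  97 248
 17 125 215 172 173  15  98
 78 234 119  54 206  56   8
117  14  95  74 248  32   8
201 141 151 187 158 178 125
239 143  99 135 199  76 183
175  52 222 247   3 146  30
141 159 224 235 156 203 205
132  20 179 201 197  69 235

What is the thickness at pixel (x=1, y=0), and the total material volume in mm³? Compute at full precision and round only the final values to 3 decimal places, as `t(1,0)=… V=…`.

span = t_max - t_min = 2.43 - 0.9 = 1.530
L(1,0) = 104, L_eff = 104/255 = 0.407843
t(1,0) = 2.43 - 1.530·0.407843 = 1.806
Σt over all 9·7 pixels = 102.48
V = pitch²·Σt = 1.41²·102.48 = 203.740

t(1,0)=1.806 V=203.740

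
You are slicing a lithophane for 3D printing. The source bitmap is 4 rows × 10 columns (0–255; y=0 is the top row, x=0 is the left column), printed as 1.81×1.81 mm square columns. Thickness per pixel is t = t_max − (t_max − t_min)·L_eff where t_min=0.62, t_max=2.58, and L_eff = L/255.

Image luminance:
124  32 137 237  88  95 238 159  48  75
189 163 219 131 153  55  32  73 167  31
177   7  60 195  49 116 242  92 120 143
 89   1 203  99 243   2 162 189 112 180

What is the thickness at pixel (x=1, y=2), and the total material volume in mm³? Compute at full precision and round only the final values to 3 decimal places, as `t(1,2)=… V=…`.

t(1,2)=2.526 V=214.027

span = t_max - t_min = 2.58 - 0.62 = 1.960
L(1,2) = 7, L_eff = 7/255 = 0.027451
t(1,2) = 2.58 - 1.960·0.027451 = 2.526
Σt over all 4·10 pixels = 416477/6375 ≈ 65.3297255
V = pitch²·Σt = 1.81²·416477/6375 = 214.027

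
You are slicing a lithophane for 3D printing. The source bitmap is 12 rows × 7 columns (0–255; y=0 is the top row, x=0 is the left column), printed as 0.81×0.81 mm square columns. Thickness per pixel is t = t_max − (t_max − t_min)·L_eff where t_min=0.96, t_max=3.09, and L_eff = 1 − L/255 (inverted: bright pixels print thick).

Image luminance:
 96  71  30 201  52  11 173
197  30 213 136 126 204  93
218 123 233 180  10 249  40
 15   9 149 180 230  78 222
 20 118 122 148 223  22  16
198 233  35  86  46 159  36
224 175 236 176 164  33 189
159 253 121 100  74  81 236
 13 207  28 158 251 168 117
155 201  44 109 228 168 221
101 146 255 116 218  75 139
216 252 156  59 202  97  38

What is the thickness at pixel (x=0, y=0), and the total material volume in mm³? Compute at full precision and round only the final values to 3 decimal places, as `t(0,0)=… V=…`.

t(0,0)=1.762 V=115.329

span = t_max - t_min = 3.09 - 0.96 = 2.130
L(0,0) = 96, L_eff = 1 - 96/255 = 0.623529 (inverted)
t(0,0) = 3.09 - 2.130·0.623529 = 1.762
Σt over all 12·7 pixels = 175.78
V = pitch²·Σt = 0.81²·175.78 = 115.329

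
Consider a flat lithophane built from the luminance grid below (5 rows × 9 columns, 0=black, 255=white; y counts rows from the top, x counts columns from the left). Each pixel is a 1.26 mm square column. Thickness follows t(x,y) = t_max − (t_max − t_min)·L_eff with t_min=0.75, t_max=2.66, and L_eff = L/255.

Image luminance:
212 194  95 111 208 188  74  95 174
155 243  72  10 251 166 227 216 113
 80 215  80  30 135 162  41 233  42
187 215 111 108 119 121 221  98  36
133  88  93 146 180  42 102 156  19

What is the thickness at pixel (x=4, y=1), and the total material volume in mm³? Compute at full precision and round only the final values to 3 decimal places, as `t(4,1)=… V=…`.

t(4,1)=0.780 V=118.723

span = t_max - t_min = 2.66 - 0.75 = 1.910
L(4,1) = 251, L_eff = 251/255 = 0.984314
t(4,1) = 2.66 - 1.910·0.984314 = 0.780
Σt over all 5·9 pixels = 635641/8500 ≈ 74.7812941
V = pitch²·Σt = 1.26²·635641/8500 = 118.723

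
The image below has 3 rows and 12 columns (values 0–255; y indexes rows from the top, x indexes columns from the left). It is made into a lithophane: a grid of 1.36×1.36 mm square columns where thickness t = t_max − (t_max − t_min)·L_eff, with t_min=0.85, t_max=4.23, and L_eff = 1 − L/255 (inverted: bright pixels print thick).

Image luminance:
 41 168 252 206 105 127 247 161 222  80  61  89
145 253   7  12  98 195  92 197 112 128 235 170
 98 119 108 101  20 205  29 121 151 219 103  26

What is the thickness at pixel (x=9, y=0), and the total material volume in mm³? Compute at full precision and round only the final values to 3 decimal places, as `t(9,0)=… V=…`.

t(9,0)=1.910 V=171.898

span = t_max - t_min = 4.23 - 0.85 = 3.380
L(9,0) = 80, L_eff = 1 - 80/255 = 0.686275 (inverted)
t(9,0) = 4.23 - 3.380·0.686275 = 1.910
Σt over all 3·12 pixels = 1184957/12750 ≈ 92.9378039
V = pitch²·Σt = 1.36²·1184957/12750 = 171.898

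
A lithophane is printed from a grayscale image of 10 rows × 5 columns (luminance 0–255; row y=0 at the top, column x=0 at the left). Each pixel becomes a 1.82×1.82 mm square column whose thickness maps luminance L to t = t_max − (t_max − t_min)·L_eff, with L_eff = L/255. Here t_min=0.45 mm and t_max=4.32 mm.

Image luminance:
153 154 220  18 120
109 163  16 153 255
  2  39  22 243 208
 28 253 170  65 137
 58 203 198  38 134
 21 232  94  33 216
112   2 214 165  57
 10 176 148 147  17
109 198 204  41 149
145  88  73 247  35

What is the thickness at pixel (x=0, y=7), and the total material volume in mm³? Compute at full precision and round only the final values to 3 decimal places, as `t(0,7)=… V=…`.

t(0,7)=4.168 V=409.230

span = t_max - t_min = 4.32 - 0.45 = 3.870
L(0,7) = 10, L_eff = 10/255 = 0.039216
t(0,7) = 4.32 - 3.870·0.039216 = 4.168
Σt over all 10·5 pixels = 262533/2125 ≈ 123.5449412
V = pitch²·Σt = 1.82²·262533/2125 = 409.230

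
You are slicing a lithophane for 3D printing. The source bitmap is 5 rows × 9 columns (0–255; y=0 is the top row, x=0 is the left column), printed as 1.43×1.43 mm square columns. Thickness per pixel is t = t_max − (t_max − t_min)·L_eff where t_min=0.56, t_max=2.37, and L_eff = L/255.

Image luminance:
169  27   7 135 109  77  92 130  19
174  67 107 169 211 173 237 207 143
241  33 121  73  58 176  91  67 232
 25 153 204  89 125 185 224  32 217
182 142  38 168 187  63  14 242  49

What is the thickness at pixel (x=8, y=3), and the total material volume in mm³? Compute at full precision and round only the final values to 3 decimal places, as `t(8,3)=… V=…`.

t(8,3)=0.830 V=135.587

span = t_max - t_min = 2.37 - 0.56 = 1.810
L(8,3) = 217, L_eff = 217/255 = 0.850980
t(8,3) = 2.37 - 1.810·0.850980 = 0.830
Σt over all 5·9 pixels = 1690771/25500 ≈ 66.3047451
V = pitch²·Σt = 1.43²·1690771/25500 = 135.587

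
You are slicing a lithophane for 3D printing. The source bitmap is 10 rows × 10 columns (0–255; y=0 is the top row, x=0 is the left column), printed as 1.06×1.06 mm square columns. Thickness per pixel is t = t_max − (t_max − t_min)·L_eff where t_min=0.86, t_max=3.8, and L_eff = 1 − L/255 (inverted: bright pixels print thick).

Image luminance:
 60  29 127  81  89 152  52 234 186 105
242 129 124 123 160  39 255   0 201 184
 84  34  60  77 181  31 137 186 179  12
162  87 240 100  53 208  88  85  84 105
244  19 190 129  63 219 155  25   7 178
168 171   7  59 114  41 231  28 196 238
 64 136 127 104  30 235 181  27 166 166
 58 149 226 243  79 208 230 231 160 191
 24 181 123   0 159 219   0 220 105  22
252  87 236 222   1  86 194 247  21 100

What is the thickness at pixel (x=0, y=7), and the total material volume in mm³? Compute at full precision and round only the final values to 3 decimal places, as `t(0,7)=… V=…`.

span = t_max - t_min = 3.8 - 0.86 = 2.940
L(0,7) = 58, L_eff = 1 - 58/255 = 0.772549 (inverted)
t(0,7) = 3.8 - 2.940·0.772549 = 1.529
Σt over all 10·10 pixels = 990593/4250 ≈ 233.0807059
V = pitch²·Σt = 1.06²·990593/4250 = 261.889

t(0,7)=1.529 V=261.889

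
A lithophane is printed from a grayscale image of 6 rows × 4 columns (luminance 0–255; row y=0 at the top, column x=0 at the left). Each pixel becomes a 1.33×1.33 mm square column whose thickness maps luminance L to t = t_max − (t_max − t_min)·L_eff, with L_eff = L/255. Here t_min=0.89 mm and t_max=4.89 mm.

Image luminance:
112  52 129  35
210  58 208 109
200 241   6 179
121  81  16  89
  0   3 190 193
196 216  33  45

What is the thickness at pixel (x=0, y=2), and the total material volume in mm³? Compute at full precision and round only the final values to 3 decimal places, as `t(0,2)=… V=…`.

span = t_max - t_min = 4.89 - 0.89 = 4.000
L(0,2) = 200, L_eff = 200/255 = 0.784314
t(0,2) = 4.89 - 4.000·0.784314 = 1.753
Σt over all 6·4 pixels = 95194/1275 ≈ 74.6619608
V = pitch²·Σt = 1.33²·95194/1275 = 132.070

t(0,2)=1.753 V=132.070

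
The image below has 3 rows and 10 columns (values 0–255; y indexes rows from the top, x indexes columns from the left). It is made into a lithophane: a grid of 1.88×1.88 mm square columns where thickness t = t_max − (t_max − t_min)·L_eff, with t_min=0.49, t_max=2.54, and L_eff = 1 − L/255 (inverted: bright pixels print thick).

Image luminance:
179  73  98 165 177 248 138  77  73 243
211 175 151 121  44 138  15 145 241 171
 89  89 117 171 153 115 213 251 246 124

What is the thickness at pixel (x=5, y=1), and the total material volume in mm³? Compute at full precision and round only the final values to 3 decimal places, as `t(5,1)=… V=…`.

t(5,1)=1.599 V=178.426

span = t_max - t_min = 2.54 - 0.49 = 2.050
L(5,1) = 138, L_eff = 1 - 138/255 = 0.458824 (inverted)
t(5,1) = 2.54 - 2.050·0.458824 = 1.599
Σt over all 3·10 pixels = 257461/5100 ≈ 50.4825490
V = pitch²·Σt = 1.88²·257461/5100 = 178.426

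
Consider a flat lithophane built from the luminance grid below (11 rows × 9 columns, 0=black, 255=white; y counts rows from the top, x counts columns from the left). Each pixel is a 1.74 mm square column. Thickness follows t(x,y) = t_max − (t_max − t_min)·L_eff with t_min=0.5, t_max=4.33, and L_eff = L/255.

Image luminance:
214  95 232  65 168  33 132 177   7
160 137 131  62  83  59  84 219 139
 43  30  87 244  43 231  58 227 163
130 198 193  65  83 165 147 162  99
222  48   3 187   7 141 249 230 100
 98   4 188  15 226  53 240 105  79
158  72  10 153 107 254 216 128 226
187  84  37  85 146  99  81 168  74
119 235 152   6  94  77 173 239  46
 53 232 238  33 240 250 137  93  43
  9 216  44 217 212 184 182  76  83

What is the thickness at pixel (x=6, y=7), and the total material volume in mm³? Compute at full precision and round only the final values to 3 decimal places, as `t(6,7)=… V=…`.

span = t_max - t_min = 4.33 - 0.5 = 3.830
L(6,7) = 81, L_eff = 81/255 = 0.317647
t(6,7) = 4.33 - 3.830·0.317647 = 3.113
Σt over all 11·9 pixels = 6056261/25500 ≈ 237.5004314
V = pitch²·Σt = 1.74²·6056261/25500 = 719.056

t(6,7)=3.113 V=719.056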